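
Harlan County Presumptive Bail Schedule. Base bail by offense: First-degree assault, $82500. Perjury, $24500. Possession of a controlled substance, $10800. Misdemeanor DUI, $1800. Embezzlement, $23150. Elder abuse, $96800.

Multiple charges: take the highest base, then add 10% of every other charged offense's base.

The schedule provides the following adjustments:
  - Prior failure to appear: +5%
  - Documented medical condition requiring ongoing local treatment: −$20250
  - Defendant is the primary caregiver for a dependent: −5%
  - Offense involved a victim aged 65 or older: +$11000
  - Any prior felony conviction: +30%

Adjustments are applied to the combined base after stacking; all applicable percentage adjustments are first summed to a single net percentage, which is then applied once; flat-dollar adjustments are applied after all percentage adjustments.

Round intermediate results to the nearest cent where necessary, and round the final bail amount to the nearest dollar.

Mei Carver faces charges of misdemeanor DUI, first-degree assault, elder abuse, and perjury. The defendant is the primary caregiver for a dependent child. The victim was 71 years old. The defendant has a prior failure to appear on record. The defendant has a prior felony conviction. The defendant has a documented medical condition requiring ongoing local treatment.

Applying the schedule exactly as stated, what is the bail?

Base amounts from the schedule: misdemeanor DUI $1800; first-degree assault $82500; elder abuse $96800; perjury $24500.
Stacking rule: highest base plus 10% of each additional charge. Highest is elder abuse at $96800. Additional: $1800 × 10% = $180; $82500 × 10% = $8250; $24500 × 10% = $2450. Combined base = $96800 + $10880 = $107680.
Net percentage adjustment: +5% −5% +30% = +30%. $107680 × 1.3 = $139984.
Documented medical condition requiring ongoing local treatment (−$20250 flat): $139984 − $20250 = $119734.
Offense involved a victim aged 65 or older (+$11000 flat): $119734 + $11000 = $130734.

$130734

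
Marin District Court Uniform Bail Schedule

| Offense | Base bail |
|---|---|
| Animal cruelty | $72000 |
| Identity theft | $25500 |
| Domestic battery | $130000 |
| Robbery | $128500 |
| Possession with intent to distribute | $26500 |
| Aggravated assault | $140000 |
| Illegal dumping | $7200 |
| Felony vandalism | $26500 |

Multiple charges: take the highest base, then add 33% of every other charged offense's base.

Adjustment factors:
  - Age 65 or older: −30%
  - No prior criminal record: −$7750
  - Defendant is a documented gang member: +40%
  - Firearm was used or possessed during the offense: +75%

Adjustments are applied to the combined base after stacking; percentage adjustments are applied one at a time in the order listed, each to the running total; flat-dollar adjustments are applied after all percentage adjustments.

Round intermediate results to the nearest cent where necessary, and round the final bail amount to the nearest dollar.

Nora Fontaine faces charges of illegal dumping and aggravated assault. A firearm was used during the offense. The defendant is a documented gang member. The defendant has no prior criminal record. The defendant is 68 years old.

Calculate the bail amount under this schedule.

$236425

Base amounts from the schedule: illegal dumping $7200; aggravated assault $140000.
Stacking rule: highest base plus 33% of each additional charge. Highest is aggravated assault at $140000. Additional: $7200 × 33% = $2376. Combined base = $140000 + $2376 = $142376.
Age 65 or older (−30%): $142376 × 0.7 = $99663.20.
Defendant is a documented gang member (+40%): $99663.20 × 1.4 = $139528.48.
Firearm was used or possessed during the offense (+75%): $139528.48 × 1.75 = $244174.84.
No prior criminal record (−$7750 flat): $244174.84 − $7750 = $236424.84.
Rounded to the nearest dollar: $236425.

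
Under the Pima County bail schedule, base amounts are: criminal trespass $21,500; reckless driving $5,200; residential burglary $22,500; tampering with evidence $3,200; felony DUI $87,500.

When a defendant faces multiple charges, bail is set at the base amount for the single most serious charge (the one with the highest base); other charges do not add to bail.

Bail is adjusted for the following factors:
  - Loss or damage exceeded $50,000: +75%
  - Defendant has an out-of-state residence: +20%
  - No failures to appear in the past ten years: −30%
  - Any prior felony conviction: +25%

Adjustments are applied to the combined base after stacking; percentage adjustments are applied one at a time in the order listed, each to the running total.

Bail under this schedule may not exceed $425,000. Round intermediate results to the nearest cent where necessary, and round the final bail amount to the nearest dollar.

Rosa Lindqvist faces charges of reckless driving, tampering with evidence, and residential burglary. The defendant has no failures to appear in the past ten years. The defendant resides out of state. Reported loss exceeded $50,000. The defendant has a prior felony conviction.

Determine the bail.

Base amounts from the schedule: reckless driving $5,200; tampering with evidence $3,200; residential burglary $22,500.
Stacking rule: use the highest base only. Highest is residential burglary at $22,500. Combined base = $22,500.
Loss or damage exceeded $50,000 (+75%): $22,500 × 1.75 = $39,375.
Defendant has an out-of-state residence (+20%): $39,375 × 1.2 = $47,250.
No failures to appear in the past ten years (−30%): $47,250 × 0.7 = $33,075.
Any prior felony conviction (+25%): $33,075 × 1.25 = $41,343.75.
$41,343.75 is within the $425,000 maximum.
Rounded to the nearest dollar: $41,344.

$41,344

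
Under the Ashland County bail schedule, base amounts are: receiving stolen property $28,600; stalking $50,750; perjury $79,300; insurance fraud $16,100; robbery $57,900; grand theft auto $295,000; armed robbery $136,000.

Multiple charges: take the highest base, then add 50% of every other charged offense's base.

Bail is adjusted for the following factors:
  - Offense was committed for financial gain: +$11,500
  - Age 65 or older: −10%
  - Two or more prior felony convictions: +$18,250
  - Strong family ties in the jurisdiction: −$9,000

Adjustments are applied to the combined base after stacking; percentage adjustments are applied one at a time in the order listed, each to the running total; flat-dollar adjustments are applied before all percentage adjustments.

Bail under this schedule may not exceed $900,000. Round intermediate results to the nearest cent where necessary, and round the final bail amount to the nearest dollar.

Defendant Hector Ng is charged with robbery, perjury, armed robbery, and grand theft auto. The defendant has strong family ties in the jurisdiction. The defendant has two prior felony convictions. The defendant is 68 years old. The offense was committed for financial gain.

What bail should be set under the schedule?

Base amounts from the schedule: robbery $57,900; perjury $79,300; armed robbery $136,000; grand theft auto $295,000.
Stacking rule: highest base plus 50% of each additional charge. Highest is grand theft auto at $295,000. Additional: $57,900 × 50% = $28,950; $79,300 × 50% = $39,650; $136,000 × 50% = $68,000. Combined base = $295,000 + $136,600 = $431,600.
Offense was committed for financial gain (+$11,500 flat): $431,600 + $11,500 = $443,100.
Two or more prior felony convictions (+$18,250 flat): $443,100 + $18,250 = $461,350.
Strong family ties in the jurisdiction (−$9,000 flat): $461,350 − $9,000 = $452,350.
Age 65 or older (−10%): $452,350 × 0.9 = $407,115.
$407,115 is within the $900,000 maximum.

$407,115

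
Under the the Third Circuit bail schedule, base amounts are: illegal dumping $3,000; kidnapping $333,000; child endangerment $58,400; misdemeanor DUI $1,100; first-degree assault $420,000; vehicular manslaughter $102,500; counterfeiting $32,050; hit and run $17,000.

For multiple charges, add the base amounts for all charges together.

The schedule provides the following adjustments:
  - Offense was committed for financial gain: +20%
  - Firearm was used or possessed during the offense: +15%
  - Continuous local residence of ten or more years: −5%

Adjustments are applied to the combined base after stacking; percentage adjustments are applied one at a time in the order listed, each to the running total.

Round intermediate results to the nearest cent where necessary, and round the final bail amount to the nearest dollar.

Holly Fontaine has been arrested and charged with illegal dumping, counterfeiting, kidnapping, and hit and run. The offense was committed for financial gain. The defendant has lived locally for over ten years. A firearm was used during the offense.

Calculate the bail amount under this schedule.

Base amounts from the schedule: illegal dumping $3,000; counterfeiting $32,050; kidnapping $333,000; hit and run $17,000.
Stacking rule: sum of all bases. $3,000 + $32,050 + $333,000 + $17,000 = $385,050.
Offense was committed for financial gain (+20%): $385,050 × 1.2 = $462,060.
Firearm was used or possessed during the offense (+15%): $462,060 × 1.15 = $531,369.
Continuous local residence of ten or more years (−5%): $531,369 × 0.95 = $504,800.55.
Rounded to the nearest dollar: $504,801.

$504,801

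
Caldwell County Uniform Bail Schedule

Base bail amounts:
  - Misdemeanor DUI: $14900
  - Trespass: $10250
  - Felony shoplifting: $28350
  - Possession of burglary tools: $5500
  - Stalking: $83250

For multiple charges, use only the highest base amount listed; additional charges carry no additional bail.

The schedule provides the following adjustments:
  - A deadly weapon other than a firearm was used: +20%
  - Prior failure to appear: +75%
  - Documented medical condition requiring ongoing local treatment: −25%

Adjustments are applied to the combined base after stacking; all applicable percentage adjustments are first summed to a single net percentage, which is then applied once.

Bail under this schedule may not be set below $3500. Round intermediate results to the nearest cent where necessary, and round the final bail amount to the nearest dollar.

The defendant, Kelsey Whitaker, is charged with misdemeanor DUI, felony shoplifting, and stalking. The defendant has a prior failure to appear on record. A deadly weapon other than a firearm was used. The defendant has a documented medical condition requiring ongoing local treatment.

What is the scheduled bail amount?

$141525

Base amounts from the schedule: misdemeanor DUI $14900; felony shoplifting $28350; stalking $83250.
Stacking rule: use the highest base only. Highest is stalking at $83250. Combined base = $83250.
Net percentage adjustment: +20% +75% −25% = +70%. $83250 × 1.7 = $141525.
$141525 is at or above the $3500 minimum.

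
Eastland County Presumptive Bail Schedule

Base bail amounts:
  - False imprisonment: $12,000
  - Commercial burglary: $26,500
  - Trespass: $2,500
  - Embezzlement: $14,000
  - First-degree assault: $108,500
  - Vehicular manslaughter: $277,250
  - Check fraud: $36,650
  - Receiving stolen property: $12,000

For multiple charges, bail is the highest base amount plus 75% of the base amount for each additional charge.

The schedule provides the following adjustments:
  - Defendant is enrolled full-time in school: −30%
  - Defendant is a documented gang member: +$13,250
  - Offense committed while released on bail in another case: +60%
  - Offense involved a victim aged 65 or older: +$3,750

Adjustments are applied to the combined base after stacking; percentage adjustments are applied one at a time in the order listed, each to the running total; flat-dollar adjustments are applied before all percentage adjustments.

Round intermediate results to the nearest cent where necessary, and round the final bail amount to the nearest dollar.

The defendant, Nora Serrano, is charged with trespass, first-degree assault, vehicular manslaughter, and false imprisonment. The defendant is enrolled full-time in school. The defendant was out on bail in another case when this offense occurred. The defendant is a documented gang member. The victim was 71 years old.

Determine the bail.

$432,880

Base amounts from the schedule: trespass $2,500; first-degree assault $108,500; vehicular manslaughter $277,250; false imprisonment $12,000.
Stacking rule: highest base plus 75% of each additional charge. Highest is vehicular manslaughter at $277,250. Additional: $2,500 × 75% = $1,875; $108,500 × 75% = $81,375; $12,000 × 75% = $9,000. Combined base = $277,250 + $92,250 = $369,500.
Defendant is a documented gang member (+$13,250 flat): $369,500 + $13,250 = $382,750.
Offense involved a victim aged 65 or older (+$3,750 flat): $382,750 + $3,750 = $386,500.
Defendant is enrolled full-time in school (−30%): $386,500 × 0.7 = $270,550.
Offense committed while released on bail in another case (+60%): $270,550 × 1.6 = $432,880.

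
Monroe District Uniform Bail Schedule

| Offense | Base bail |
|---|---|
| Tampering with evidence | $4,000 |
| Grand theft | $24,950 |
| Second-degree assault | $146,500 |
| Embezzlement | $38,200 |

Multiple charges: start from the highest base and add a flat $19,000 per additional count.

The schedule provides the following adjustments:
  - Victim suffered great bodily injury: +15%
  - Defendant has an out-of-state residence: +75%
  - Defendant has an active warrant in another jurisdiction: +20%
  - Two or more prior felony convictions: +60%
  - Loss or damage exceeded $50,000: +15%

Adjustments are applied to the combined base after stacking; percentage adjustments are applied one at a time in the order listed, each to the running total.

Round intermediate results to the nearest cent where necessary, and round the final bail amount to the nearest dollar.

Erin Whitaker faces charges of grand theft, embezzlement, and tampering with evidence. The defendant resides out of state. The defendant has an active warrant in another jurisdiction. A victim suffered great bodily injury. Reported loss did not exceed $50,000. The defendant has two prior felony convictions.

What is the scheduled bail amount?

Base amounts from the schedule: grand theft $24,950; embezzlement $38,200; tampering with evidence $4,000.
Stacking rule: highest base plus $19,000 per additional charge. Highest is embezzlement at $38,200; 2 additional charges → +$38,000. Combined base = $76,200.
Victim suffered great bodily injury (+15%): $76,200 × 1.15 = $87,630.
Defendant has an out-of-state residence (+75%): $87,630 × 1.75 = $153,352.50.
Defendant has an active warrant in another jurisdiction (+20%): $153,352.50 × 1.2 = $184,023.
Two or more prior felony convictions (+60%): $184,023 × 1.6 = $294,436.80.
Rounded to the nearest dollar: $294,437.

$294,437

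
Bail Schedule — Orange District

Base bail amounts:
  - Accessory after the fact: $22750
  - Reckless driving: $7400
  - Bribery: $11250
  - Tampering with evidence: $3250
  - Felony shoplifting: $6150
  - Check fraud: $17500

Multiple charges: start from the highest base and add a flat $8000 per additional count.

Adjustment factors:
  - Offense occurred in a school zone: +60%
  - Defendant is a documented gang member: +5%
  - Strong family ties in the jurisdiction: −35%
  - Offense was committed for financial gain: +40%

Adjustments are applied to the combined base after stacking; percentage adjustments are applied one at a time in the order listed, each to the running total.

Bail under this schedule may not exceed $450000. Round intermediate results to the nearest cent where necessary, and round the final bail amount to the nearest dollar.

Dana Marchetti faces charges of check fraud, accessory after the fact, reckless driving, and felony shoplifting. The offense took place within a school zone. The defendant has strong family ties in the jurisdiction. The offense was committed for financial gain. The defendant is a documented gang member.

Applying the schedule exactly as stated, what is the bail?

$71471

Base amounts from the schedule: check fraud $17500; accessory after the fact $22750; reckless driving $7400; felony shoplifting $6150.
Stacking rule: highest base plus $8000 per additional charge. Highest is accessory after the fact at $22750; 3 additional charges → +$24000. Combined base = $46750.
Offense occurred in a school zone (+60%): $46750 × 1.6 = $74800.
Defendant is a documented gang member (+5%): $74800 × 1.05 = $78540.
Strong family ties in the jurisdiction (−35%): $78540 × 0.65 = $51051.
Offense was committed for financial gain (+40%): $51051 × 1.4 = $71471.40.
$71471.40 is within the $450000 maximum.
Rounded to the nearest dollar: $71471.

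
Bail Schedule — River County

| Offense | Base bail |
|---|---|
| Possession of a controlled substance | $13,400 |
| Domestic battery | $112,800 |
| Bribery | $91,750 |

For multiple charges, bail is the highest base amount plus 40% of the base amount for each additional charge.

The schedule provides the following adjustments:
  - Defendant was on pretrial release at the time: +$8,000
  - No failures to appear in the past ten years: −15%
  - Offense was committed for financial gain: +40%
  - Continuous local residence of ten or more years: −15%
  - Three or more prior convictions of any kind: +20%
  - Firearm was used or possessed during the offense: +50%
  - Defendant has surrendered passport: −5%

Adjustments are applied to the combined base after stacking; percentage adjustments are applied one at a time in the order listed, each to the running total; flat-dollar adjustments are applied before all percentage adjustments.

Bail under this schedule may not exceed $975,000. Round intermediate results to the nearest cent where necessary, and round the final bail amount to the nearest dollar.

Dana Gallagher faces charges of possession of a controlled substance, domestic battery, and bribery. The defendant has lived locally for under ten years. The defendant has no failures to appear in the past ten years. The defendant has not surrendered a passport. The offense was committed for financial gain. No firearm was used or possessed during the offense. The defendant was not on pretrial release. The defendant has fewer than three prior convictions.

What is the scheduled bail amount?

$184,283

Base amounts from the schedule: possession of a controlled substance $13,400; domestic battery $112,800; bribery $91,750.
Stacking rule: highest base plus 40% of each additional charge. Highest is domestic battery at $112,800. Additional: $13,400 × 40% = $5,360; $91,750 × 40% = $36,700. Combined base = $112,800 + $42,060 = $154,860.
No failures to appear in the past ten years (−15%): $154,860 × 0.85 = $131,631.
Offense was committed for financial gain (+40%): $131,631 × 1.4 = $184,283.40.
$184,283.40 is within the $975,000 maximum.
Rounded to the nearest dollar: $184,283.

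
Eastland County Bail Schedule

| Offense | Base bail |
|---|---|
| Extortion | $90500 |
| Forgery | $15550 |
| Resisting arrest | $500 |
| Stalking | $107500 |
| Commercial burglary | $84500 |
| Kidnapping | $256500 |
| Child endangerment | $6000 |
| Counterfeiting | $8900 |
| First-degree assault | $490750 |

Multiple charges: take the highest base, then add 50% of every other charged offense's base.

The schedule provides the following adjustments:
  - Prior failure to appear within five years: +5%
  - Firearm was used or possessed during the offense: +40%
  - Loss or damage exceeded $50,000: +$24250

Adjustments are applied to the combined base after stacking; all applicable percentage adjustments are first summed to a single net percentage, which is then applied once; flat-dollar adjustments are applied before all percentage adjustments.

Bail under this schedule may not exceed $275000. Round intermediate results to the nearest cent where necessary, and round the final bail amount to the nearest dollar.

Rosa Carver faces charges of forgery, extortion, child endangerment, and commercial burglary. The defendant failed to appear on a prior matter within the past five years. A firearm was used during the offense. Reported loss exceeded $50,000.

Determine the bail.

Base amounts from the schedule: forgery $15550; extortion $90500; child endangerment $6000; commercial burglary $84500.
Stacking rule: highest base plus 50% of each additional charge. Highest is extortion at $90500. Additional: $15550 × 50% = $7775; $6000 × 50% = $3000; $84500 × 50% = $42250. Combined base = $90500 + $53025 = $143525.
Loss or damage exceeded $50,000 (+$24250 flat): $143525 + $24250 = $167775.
Net percentage adjustment: +5% +40% = +45%. $167775 × 1.45 = $243273.75.
$243273.75 is within the $275000 maximum.
Rounded to the nearest dollar: $243274.

$243274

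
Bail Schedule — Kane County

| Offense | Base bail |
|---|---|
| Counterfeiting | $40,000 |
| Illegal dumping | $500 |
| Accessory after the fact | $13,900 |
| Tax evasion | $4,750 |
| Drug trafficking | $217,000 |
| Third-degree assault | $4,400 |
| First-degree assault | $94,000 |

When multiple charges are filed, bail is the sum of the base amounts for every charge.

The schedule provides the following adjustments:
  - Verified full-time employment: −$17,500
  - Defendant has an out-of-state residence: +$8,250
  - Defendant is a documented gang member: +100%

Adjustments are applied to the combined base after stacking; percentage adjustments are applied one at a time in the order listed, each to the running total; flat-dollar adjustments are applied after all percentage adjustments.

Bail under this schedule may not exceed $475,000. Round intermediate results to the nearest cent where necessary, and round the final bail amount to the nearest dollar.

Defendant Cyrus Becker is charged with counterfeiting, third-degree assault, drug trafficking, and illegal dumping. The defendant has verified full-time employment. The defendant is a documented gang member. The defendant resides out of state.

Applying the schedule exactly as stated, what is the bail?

$475,000

Base amounts from the schedule: counterfeiting $40,000; third-degree assault $4,400; drug trafficking $217,000; illegal dumping $500.
Stacking rule: sum of all bases. $40,000 + $4,400 + $217,000 + $500 = $261,900.
Defendant is a documented gang member (+100%): $261,900 × 2 = $523,800.
Verified full-time employment (−$17,500 flat): $523,800 − $17,500 = $506,300.
Defendant has an out-of-state residence (+$8,250 flat): $506,300 + $8,250 = $514,550.
Result $514,550 exceeds the maximum of $475,000; bail is capped at $475,000.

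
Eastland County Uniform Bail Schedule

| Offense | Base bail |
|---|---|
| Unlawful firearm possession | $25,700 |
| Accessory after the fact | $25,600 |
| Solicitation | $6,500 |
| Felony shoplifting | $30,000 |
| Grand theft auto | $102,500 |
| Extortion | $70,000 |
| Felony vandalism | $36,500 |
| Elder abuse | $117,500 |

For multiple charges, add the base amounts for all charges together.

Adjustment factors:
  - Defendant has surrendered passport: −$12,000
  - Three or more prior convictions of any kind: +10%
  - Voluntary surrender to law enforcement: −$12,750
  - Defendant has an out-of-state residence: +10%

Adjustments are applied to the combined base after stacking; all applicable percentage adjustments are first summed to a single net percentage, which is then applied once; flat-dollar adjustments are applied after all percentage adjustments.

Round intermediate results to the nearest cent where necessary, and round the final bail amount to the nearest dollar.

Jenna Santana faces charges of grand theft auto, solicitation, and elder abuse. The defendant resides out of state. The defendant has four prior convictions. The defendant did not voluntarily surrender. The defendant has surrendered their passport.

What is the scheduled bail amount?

$259,800

Base amounts from the schedule: grand theft auto $102,500; solicitation $6,500; elder abuse $117,500.
Stacking rule: sum of all bases. $102,500 + $6,500 + $117,500 = $226,500.
Net percentage adjustment: +10% +10% = +20%. $226,500 × 1.2 = $271,800.
Defendant has surrendered passport (−$12,000 flat): $271,800 − $12,000 = $259,800.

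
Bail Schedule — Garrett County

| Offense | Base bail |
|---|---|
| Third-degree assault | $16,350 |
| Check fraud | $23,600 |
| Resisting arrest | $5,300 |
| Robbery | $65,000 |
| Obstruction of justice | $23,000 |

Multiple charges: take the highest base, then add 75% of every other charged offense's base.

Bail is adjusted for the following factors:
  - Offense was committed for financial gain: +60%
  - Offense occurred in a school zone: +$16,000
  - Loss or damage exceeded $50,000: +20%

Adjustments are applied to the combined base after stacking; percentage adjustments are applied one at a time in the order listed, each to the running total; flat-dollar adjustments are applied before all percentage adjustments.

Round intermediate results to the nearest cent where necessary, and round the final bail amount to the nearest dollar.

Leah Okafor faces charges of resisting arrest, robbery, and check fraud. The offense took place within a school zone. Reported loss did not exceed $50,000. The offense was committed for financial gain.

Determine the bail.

Base amounts from the schedule: resisting arrest $5,300; robbery $65,000; check fraud $23,600.
Stacking rule: highest base plus 75% of each additional charge. Highest is robbery at $65,000. Additional: $5,300 × 75% = $3,975; $23,600 × 75% = $17,700. Combined base = $65,000 + $21,675 = $86,675.
Offense occurred in a school zone (+$16,000 flat): $86,675 + $16,000 = $102,675.
Offense was committed for financial gain (+60%): $102,675 × 1.6 = $164,280.

$164,280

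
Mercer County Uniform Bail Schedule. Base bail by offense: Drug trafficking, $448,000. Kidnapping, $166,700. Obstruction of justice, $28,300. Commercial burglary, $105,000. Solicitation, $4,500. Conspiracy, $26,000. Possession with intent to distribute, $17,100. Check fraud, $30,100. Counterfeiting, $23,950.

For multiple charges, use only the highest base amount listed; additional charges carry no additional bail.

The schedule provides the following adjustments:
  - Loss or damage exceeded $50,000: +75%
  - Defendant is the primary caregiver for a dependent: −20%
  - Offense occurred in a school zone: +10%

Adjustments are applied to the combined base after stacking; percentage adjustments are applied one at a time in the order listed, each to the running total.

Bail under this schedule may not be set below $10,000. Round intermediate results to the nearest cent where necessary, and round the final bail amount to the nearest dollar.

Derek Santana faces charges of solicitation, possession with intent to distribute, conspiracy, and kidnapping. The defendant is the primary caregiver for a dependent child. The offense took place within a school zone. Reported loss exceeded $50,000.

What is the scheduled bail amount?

$256,718

Base amounts from the schedule: solicitation $4,500; possession with intent to distribute $17,100; conspiracy $26,000; kidnapping $166,700.
Stacking rule: use the highest base only. Highest is kidnapping at $166,700. Combined base = $166,700.
Loss or damage exceeded $50,000 (+75%): $166,700 × 1.75 = $291,725.
Defendant is the primary caregiver for a dependent (−20%): $291,725 × 0.8 = $233,380.
Offense occurred in a school zone (+10%): $233,380 × 1.1 = $256,718.
$256,718 is at or above the $10,000 minimum.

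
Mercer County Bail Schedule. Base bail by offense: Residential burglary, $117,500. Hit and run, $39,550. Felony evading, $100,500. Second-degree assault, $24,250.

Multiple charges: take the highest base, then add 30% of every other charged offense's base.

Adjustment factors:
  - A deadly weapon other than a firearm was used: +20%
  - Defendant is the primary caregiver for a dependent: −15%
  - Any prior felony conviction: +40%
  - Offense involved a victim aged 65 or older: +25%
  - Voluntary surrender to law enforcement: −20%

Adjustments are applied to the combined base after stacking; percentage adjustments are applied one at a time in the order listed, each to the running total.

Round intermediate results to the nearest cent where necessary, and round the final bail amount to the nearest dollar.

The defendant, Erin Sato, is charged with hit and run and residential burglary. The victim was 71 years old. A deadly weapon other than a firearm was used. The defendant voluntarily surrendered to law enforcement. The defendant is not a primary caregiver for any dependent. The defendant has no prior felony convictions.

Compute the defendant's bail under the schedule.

Base amounts from the schedule: hit and run $39,550; residential burglary $117,500.
Stacking rule: highest base plus 30% of each additional charge. Highest is residential burglary at $117,500. Additional: $39,550 × 30% = $11,865. Combined base = $117,500 + $11,865 = $129,365.
A deadly weapon other than a firearm was used (+20%): $129,365 × 1.2 = $155,238.
Offense involved a victim aged 65 or older (+25%): $155,238 × 1.25 = $194,047.50.
Voluntary surrender to law enforcement (−20%): $194,047.50 × 0.8 = $155,238.

$155,238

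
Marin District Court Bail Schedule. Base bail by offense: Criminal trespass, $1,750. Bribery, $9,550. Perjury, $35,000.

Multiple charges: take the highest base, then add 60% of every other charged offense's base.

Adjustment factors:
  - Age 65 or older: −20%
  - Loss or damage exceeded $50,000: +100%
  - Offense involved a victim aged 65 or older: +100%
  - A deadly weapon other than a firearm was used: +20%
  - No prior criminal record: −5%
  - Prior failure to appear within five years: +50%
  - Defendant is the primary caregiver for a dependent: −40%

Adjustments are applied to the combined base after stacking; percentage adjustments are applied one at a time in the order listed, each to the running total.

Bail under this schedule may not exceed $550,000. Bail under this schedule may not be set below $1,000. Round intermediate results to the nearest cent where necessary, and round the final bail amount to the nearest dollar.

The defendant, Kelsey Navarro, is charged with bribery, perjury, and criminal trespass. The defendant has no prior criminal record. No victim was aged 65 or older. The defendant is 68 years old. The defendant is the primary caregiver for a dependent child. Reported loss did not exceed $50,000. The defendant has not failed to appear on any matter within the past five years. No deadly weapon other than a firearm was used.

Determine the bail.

$19,052

Base amounts from the schedule: bribery $9,550; perjury $35,000; criminal trespass $1,750.
Stacking rule: highest base plus 60% of each additional charge. Highest is perjury at $35,000. Additional: $9,550 × 60% = $5,730; $1,750 × 60% = $1,050. Combined base = $35,000 + $6,780 = $41,780.
Age 65 or older (−20%): $41,780 × 0.8 = $33,424.
No prior criminal record (−5%): $33,424 × 0.95 = $31,752.80.
Defendant is the primary caregiver for a dependent (−40%): $31,752.80 × 0.6 = $19,051.68.
$19,051.68 is within the $550,000 maximum.
$19,051.68 is at or above the $1,000 minimum.
Rounded to the nearest dollar: $19,052.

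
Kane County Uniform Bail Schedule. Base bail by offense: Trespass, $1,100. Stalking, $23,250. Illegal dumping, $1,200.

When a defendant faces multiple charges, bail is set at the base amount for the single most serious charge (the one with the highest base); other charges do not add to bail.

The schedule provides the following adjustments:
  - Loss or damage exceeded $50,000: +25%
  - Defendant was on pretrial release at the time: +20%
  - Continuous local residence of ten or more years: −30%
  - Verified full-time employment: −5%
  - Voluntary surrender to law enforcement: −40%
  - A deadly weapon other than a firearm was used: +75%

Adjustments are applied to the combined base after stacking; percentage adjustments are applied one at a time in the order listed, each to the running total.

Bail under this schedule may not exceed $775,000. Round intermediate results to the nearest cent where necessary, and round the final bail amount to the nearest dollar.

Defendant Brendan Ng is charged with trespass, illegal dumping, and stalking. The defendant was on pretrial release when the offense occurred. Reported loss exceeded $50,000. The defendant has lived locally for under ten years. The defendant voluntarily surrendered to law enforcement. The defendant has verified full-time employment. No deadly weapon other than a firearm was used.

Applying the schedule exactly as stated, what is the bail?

$19,879

Base amounts from the schedule: trespass $1,100; illegal dumping $1,200; stalking $23,250.
Stacking rule: use the highest base only. Highest is stalking at $23,250. Combined base = $23,250.
Loss or damage exceeded $50,000 (+25%): $23,250 × 1.25 = $29,062.50.
Defendant was on pretrial release at the time (+20%): $29,062.50 × 1.2 = $34,875.
Verified full-time employment (−5%): $34,875 × 0.95 = $33,131.25.
Voluntary surrender to law enforcement (−40%): $33,131.25 × 0.6 = $19,878.75.
$19,878.75 is within the $775,000 maximum.
Rounded to the nearest dollar: $19,879.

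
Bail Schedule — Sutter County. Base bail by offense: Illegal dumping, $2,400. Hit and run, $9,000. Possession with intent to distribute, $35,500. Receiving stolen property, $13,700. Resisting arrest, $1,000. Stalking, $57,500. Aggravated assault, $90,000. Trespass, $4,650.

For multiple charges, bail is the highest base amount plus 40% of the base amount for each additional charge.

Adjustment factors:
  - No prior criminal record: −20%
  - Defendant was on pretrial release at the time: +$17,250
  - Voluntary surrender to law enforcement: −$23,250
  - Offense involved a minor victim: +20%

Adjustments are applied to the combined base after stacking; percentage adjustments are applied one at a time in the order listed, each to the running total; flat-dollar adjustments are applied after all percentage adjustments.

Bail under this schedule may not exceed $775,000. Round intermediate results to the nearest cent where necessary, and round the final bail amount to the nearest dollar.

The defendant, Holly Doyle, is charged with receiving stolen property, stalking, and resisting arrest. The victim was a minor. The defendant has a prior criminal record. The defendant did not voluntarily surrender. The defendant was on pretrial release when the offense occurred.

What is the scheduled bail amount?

$93,306

Base amounts from the schedule: receiving stolen property $13,700; stalking $57,500; resisting arrest $1,000.
Stacking rule: highest base plus 40% of each additional charge. Highest is stalking at $57,500. Additional: $13,700 × 40% = $5,480; $1,000 × 40% = $400. Combined base = $57,500 + $5,880 = $63,380.
Offense involved a minor victim (+20%): $63,380 × 1.2 = $76,056.
Defendant was on pretrial release at the time (+$17,250 flat): $76,056 + $17,250 = $93,306.
$93,306 is within the $775,000 maximum.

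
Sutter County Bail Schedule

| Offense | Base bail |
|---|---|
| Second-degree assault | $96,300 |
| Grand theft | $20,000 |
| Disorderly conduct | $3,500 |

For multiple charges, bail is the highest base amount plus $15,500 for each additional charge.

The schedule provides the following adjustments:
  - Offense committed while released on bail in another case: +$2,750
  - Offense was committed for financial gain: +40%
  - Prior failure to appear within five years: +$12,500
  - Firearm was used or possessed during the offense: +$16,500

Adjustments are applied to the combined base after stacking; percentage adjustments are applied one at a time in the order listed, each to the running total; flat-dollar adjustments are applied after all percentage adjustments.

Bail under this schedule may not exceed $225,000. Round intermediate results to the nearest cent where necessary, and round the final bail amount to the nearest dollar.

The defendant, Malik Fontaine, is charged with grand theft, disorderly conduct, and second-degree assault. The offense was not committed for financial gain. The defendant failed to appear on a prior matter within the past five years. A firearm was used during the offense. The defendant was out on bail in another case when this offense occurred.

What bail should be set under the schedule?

Base amounts from the schedule: grand theft $20,000; disorderly conduct $3,500; second-degree assault $96,300.
Stacking rule: highest base plus $15,500 per additional charge. Highest is second-degree assault at $96,300; 2 additional charges → +$31,000. Combined base = $127,300.
Offense committed while released on bail in another case (+$2,750 flat): $127,300 + $2,750 = $130,050.
Prior failure to appear within five years (+$12,500 flat): $130,050 + $12,500 = $142,550.
Firearm was used or possessed during the offense (+$16,500 flat): $142,550 + $16,500 = $159,050.
$159,050 is within the $225,000 maximum.

$159,050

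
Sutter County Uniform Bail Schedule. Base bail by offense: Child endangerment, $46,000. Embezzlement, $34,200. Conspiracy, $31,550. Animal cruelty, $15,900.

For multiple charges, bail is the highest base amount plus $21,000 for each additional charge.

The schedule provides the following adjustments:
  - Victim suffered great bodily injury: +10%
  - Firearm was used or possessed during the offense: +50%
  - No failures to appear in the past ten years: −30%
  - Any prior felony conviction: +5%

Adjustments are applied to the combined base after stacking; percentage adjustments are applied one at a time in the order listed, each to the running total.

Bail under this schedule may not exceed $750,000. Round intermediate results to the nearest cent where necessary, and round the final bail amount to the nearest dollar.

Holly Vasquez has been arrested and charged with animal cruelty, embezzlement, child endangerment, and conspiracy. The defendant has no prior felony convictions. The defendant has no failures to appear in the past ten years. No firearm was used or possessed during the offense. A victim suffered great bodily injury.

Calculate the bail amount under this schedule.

$83,930

Base amounts from the schedule: animal cruelty $15,900; embezzlement $34,200; child endangerment $46,000; conspiracy $31,550.
Stacking rule: highest base plus $21,000 per additional charge. Highest is child endangerment at $46,000; 3 additional charges → +$63,000. Combined base = $109,000.
Victim suffered great bodily injury (+10%): $109,000 × 1.1 = $119,900.
No failures to appear in the past ten years (−30%): $119,900 × 0.7 = $83,930.
$83,930 is within the $750,000 maximum.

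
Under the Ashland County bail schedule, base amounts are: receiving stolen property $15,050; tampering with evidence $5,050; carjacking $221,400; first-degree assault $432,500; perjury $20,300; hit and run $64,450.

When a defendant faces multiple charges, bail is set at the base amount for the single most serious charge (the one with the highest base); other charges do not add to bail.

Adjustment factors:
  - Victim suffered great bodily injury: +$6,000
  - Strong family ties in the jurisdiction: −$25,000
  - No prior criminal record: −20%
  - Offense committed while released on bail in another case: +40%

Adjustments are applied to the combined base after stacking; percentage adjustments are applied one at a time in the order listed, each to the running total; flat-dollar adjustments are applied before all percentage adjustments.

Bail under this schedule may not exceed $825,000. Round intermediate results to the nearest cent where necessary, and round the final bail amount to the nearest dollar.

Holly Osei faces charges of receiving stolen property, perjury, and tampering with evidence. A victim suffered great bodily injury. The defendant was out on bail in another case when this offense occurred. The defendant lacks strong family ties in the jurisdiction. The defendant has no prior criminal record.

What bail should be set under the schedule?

Base amounts from the schedule: receiving stolen property $15,050; perjury $20,300; tampering with evidence $5,050.
Stacking rule: use the highest base only. Highest is perjury at $20,300. Combined base = $20,300.
Victim suffered great bodily injury (+$6,000 flat): $20,300 + $6,000 = $26,300.
No prior criminal record (−20%): $26,300 × 0.8 = $21,040.
Offense committed while released on bail in another case (+40%): $21,040 × 1.4 = $29,456.
$29,456 is within the $825,000 maximum.

$29,456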